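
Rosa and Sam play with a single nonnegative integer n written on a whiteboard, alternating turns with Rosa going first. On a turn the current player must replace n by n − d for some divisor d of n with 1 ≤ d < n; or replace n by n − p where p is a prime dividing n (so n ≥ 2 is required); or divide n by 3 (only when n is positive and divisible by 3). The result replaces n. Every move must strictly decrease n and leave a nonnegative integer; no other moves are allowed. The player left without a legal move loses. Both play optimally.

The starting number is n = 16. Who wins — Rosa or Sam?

Rosa wins.

Positions with no move are L. A position that does have a move is losing for the player to move precisely when every available move leads to a winning position for the opponent. Fill in the labels:
n=0: no move → L
n=1: no move → L
n=2: W (go to 0, an L position)
n=3: W (go to 0, an L position)
n=4: L (options 2(W), 3(W) are all W)
n=5: W (go to 0, an L position)
n=6: W (go to 4, an L position)
n=7: W (go to 0, an L position)
n=8: W (go to 4, an L position)
n=9: L (options 3(W), 6(W), 8(W) are all W)
n=10: W (go to 9, an L position)
n=11: W (go to 0, an L position)
n=12: W (go to 4, an L position)
n=13: W (go to 0, an L position)
n=14: L (options 7(W), 12(W), 13(W) are all W)
n=15: W (go to 14, an L position)
n=16: W (go to 14, an L position)
From 16 Rosa can move to 14, reaching an L position.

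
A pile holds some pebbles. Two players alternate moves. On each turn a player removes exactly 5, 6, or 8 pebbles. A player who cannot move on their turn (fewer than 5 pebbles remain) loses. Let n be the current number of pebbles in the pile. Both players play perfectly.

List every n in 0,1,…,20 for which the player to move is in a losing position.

0, 1, 2, 3, 4, 13, 14, 15, 16, 17

Label each position W (a win for the player to move) or L (a loss). A position with no legal move is L; any other position is W exactly when some move reaches an L, and L when every move reaches a W.
n=0: no move → L
n=1: no move → L
n=2: no move → L
n=3: no move → L
n=4: no move → L
n=5: reaches L-position 0 → W
n=6: reaches L-position 1 → W
n=7: reaches L-position 2 → W
n=8: reaches L-position 3 → W
n=9: reaches L-position 4 → W
n=10: reaches L-position 4 → W
n=11: reaches L-position 3 → W
n=12: reaches L-position 4 → W
n=13: only reaches 8(W), 7(W), 5(W), all W → L
n=14: only reaches 9(W), 8(W), 6(W), all W → L
n=15: only reaches 10(W), 9(W), 7(W), all W → L
n=16: only reaches 11(W), 10(W), 8(W), all W → L
n=17: only reaches 12(W), 11(W), 9(W), all W → L
n=18: reaches L-position 13 → W
n=19: reaches L-position 14 → W
n=20: reaches L-position 15 → W
Reading off the rows marked L gives the requested list; there are 10 such values of n.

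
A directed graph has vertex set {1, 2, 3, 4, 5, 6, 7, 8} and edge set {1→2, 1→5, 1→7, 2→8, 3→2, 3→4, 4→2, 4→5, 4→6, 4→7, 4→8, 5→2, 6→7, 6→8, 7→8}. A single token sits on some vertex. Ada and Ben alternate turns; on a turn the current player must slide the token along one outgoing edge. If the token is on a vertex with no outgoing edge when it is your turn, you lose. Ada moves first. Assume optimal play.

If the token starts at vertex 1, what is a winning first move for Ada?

Move to 5.

Label each position W (a win for the player to move) or L (a loss). A position with no legal move is L; any other position is W exactly when some move reaches an L, and L when every move reaches a W.
Every edge goes from a vertex to one that appears earlier in the order 8, 2, 7, 5, 6, 1, 4, 3, so processing vertices in that order labels each vertex after all of its successors.
8: no outgoing edge → L
2: reaches L-position 8 → W
7: reaches L-position 8 → W
5: only reaches 2(W), which is W → L
6: reaches L-position 8 → W
1: reaches L-position 5 → W
4: reaches L-position 5 → W
3: only reaches 4(W), 2(W), all W → L
From 1, the L positions reachable in one move are: 5.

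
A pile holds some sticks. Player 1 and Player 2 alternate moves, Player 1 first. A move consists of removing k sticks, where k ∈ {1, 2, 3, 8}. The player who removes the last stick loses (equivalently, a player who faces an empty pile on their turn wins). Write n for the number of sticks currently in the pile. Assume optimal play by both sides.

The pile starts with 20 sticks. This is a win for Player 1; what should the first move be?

Work bottom-up. With no move the player to move wins. Otherwise the position is W if at least one move leads to an L position for the opponent, and L if every move leads to a W.
n=0: no move; the opponent has just taken the last stick and therefore loses → W
n=1: →0(W) only, which is W, so L
n=2: →1(L), so W
n=3: →1(L), so W
n=4: →1(L), so W
n=5: →4(W), 3(W), 2(W) — all W, so L
n=6: →5(L), so W
n=7: →5(L), so W
n=8: →5(L), so W
n=9: →1(L), so W
n=10: →9(W), 8(W), 7(W), 2(W) — all W, so L
n=11: →10(L), so W
n=12: →10(L), so W
n=13: →10(L), so W
n=14: →13(W), 12(W), 11(W), 6(W) — all W, so L
n=15: →14(L), so W
n=16: →14(L), so W
n=17: →14(L), so W
n=18: →10(L), so W
n=19: →18(W), 17(W), 16(W), 11(W) — all W, so L
n=20: →19(L), so W
From 20, the L positions reachable in one move are: 19.

Remove 1, leaving 19.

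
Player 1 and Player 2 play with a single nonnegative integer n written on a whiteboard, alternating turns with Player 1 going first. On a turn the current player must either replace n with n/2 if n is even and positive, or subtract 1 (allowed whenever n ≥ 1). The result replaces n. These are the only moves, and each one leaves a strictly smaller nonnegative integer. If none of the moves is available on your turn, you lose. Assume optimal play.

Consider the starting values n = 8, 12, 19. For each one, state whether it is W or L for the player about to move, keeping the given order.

Work bottom-up. With no move the player to move loses. Otherwise the position is W if at least one move leads to an L position for the opponent, and L if every move leads to a W.
n=0: no move → L
n=1: W (go to 0, an L position)
n=2: L (sole option 1(W) is W)
n=3: W (go to 2, an L position)
n=4: W (go to 2, an L position)
n=5: L (sole option 4(W) is W)
n=6: W (go to 5, an L position)
n=7: L (sole option 6(W) is W)
n=8: W (go to 7, an L position)
n=9: L (sole option 8(W) is W)
n=10: W (go to 5, an L position)
n=11: L (sole option 10(W) is W)
n=12: W (go to 11, an L position)
n=13: L (sole option 12(W) is W)
n=14: W (go to 7, an L position)
n=15: L (sole option 14(W) is W)
n=16: W (go to 15, an L position)
n=17: L (sole option 16(W) is W)
n=18: W (go to 9, an L position)
n=19: L (sole option 18(W) is W)

8: W, 12: W, 19: L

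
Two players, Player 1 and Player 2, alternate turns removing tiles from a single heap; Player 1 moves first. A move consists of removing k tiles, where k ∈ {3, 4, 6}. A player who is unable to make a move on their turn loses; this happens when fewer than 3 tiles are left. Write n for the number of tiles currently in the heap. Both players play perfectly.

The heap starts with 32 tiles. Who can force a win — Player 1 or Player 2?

Use the standard recursion: the mover loses at a terminal position; elsewhere, the mover wins exactly when some move hands the opponent an L position.
n=0: no move → L
n=1: no move → L
n=2: no move → L
n=3: reaches L-position 0 → W
n=4: reaches L-position 1 → W
n=5: reaches L-position 2 → W
n=6: reaches L-position 2 → W
n=7: reaches L-position 1 → W
n=8: reaches L-position 2 → W
n=9: only reaches 6(W), 5(W), 3(W), all W → L
n=10: only reaches 7(W), 6(W), 4(W), all W → L
n=11: only reaches 8(W), 7(W), 5(W), all W → L
n=12: reaches L-position 9 → W
n=13: reaches L-position 10 → W
n=14: reaches L-position 11 → W
n=15: reaches L-position 11 → W
n=16: reaches L-position 10 → W
n=17: reaches L-position 11 → W
n=18: only reaches 15(W), 14(W), 12(W), all W → L
n=19: only reaches 16(W), 15(W), 13(W), all W → L
n=20: only reaches 17(W), 16(W), 14(W), all W → L
n=21: reaches L-position 18 → W
n=22: reaches L-position 19 → W
n=23: reaches L-position 20 → W
n=24: reaches L-position 20 → W
n=25: reaches L-position 19 → W
n=26: reaches L-position 20 → W
n=27: only reaches 24(W), 23(W), 21(W), all W → L
n=28: only reaches 25(W), 24(W), 22(W), all W → L
n=29: only reaches 26(W), 25(W), 23(W), all W → L
n=30: reaches L-position 27 → W
n=31: reaches L-position 28 → W
n=32: reaches L-position 29 → W
From 32 Player 1 can remove 3, leaving 29, reaching an L position.

Player 1 wins.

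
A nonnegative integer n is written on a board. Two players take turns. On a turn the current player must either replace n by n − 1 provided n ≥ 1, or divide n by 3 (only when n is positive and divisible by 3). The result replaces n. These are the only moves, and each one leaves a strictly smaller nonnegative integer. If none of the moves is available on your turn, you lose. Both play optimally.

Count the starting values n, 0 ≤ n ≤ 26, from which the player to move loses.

13

Compute win/loss labels from the base case upward. A position with no move is L. Any other position is W if it can reach an L in one move, else L.
n=0: no move → L
n=1: →0(L), so W
n=2: →1(W) only, which is W, so L
n=3: →2(L), so W
n=4: →3(W) only, which is W, so L
n=5: →4(L), so W
n=6: →2(L), so W
n=7: →6(W) only, which is W, so L
n=8: →7(L), so W
n=9: →3(W), 8(W) — all W, so L
n=10: →9(L), so W
n=11: →10(W) only, which is W, so L
n=12: →4(L), so W
n=13: →12(W) only, which is W, so L
n=14: →13(L), so W
n=15: →5(W), 14(W) — all W, so L
n=16: →15(L), so W
n=17: →16(W) only, which is W, so L
n=18: →17(L), so W
n=19: →18(W) only, which is W, so L
n=20: →19(L), so W
n=21: →7(L), so W
n=22: →21(W) only, which is W, so L
n=23: →22(L), so W
n=24: →8(W), 23(W) — all W, so L
n=25: →24(L), so W
n=26: →25(W) only, which is W, so L
L entries with 0 ≤ n ≤ 26: n = 0, 2, 4, 7, 9, 11, 13, 15, 17, 19, 22, 24, 26; that makes 13.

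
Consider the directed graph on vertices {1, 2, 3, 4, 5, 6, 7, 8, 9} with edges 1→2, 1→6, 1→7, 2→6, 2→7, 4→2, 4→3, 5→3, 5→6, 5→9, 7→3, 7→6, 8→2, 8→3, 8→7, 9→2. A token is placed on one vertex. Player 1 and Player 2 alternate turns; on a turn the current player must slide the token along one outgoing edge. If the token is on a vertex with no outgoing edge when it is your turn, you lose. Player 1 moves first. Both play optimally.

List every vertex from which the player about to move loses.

Build the W/L table. Terminal = L. A non-terminal position is W if it has a move to some L; otherwise it is L.
Every edge goes from a vertex to one that appears earlier in the order 6, 3, 7, 2, 8, 4, 9, 1, 5, so processing vertices in that order labels each vertex after all of its successors.
6: no outgoing edge → L
3: no outgoing edge → L
7: reaches L-position 3 → W
2: reaches L-position 6 → W
8: reaches L-position 3 → W
4: reaches L-position 3 → W
9: only reaches 2(W), which is W → L
1: reaches L-position 6 → W
5: reaches L-position 9 → W
Reading off the rows marked L gives the requested list; there are 3 such vertices.

3, 6, 9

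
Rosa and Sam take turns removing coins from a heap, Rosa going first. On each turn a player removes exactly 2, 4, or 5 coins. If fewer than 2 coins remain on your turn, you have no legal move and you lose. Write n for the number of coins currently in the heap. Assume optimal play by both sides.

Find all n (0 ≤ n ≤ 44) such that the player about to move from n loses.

Label each position W (a win for the player to move) or L (a loss). A position with no legal move is L; any other position is W exactly when some move reaches an L, and L when every move reaches a W.
n=0: no move → L
n=1: no move → L
n=2: W (go to 0, an L position)
n=3: W (go to 1, an L position)
n=4: W (go to 0, an L position)
n=5: W (go to 1, an L position)
n=6: W (go to 1, an L position)
n=7: L (options 5(W), 3(W), 2(W) are all W)
n=8: L (options 6(W), 4(W), 3(W) are all W)
n=9: W (go to 7, an L position)
n=10: W (go to 8, an L position)
n=11: W (go to 7, an L position)
n=12: W (go to 8, an L position)
n=13: W (go to 8, an L position)
n=14: L (options 12(W), 10(W), 9(W) are all W)
n=15: L (options 13(W), 11(W), 10(W) are all W)
n=16: W (go to 14, an L position)
n=17: W (go to 15, an L position)
n=18: W (go to 14, an L position)
n=19: W (go to 15, an L position)
n=20: W (go to 15, an L position)
n=21: L (options 19(W), 17(W), 16(W) are all W)
n=22: L (options 20(W), 18(W), 17(W) are all W)
n=23: W (go to 21, an L position)
n=24: W (go to 22, an L position)
n=25: W (go to 21, an L position)
n=26: W (go to 22, an L position)
n=27: W (go to 22, an L position)
n=28: L (options 26(W), 24(W), 23(W) are all W)
n=29: L (options 27(W), 25(W), 24(W) are all W)
n=30: W (go to 28, an L position)
n=31: W (go to 29, an L position)
n=32: W (go to 28, an L position)
n=33: W (go to 29, an L position)
n=34: W (go to 29, an L position)
n=35: L (options 33(W), 31(W), 30(W) are all W)
n=36: L (options 34(W), 32(W), 31(W) are all W)
n=37: W (go to 35, an L position)
n=38: W (go to 36, an L position)
n=39: W (go to 35, an L position)
n=40: W (go to 36, an L position)
n=41: W (go to 36, an L position)
n=42: L (options 40(W), 38(W), 37(W) are all W)
n=43: L (options 41(W), 39(W), 38(W) are all W)
n=44: W (go to 42, an L position)
Reading off the rows marked L gives the requested list; there are 14 such values of n.

0, 1, 7, 8, 14, 15, 21, 22, 28, 29, 35, 36, 42, 43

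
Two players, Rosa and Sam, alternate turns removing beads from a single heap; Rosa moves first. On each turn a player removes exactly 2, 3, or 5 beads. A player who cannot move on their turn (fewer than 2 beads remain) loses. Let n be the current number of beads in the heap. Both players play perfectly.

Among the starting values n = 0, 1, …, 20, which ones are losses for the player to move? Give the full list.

0, 1, 7, 8, 14, 15

Positions with no move are L. A position that does have a move is losing for the player to move precisely when every available move leads to a winning position for the opponent. Fill in the labels:
n=0: no move → L
n=1: no move → L
n=2: →0(L), so W
n=3: →1(L), so W
n=4: →1(L), so W
n=5: →0(L), so W
n=6: →1(L), so W
n=7: →5(W), 4(W), 2(W) — all W, so L
n=8: →6(W), 5(W), 3(W) — all W, so L
n=9: →7(L), so W
n=10: →8(L), so W
n=11: →8(L), so W
n=12: →7(L), so W
n=13: →8(L), so W
n=14: →12(W), 11(W), 9(W) — all W, so L
n=15: →13(W), 12(W), 10(W) — all W, so L
n=16: →14(L), so W
n=17: →15(L), so W
n=18: →15(L), so W
n=19: →14(L), so W
n=20: →15(L), so W
The losing starting values of n are exactly the entries labelled L in this table (6 of them).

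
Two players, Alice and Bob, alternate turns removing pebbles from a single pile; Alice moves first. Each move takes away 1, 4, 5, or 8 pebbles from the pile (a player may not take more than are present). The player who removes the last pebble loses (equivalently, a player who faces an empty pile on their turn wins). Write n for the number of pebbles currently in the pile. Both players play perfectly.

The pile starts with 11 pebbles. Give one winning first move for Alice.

Remove 1, leaving 10.

Work bottom-up. With no move the player to move wins. Otherwise the position is W if at least one move leads to an L position for the opponent, and L if every move leads to a W.
n=0: no move; the opponent has just taken the last pebble and therefore loses → W
n=1: →0(W) only, which is W, so L
n=2: →1(L), so W
n=3: →2(W) only, which is W, so L
n=4: →3(L), so W
n=5: →1(L), so W
n=6: →1(L), so W
n=7: →3(L), so W
n=8: →3(L), so W
n=9: →1(L), so W
n=10: →9(W), 6(W), 5(W), 2(W) — all W, so L
n=11: →10(L), so W
From 11, the L positions reachable in one move are: 10, 3. Any move reaching one of these is winning.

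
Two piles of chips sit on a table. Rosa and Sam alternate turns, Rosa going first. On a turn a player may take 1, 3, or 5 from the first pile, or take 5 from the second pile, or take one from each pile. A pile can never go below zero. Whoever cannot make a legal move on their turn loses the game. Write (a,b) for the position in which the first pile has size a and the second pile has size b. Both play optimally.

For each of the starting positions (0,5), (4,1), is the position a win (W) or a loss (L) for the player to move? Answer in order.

(0,5): W, (4,1): L

Positions with no move are L. A position that does have a move is losing for the player to move precisely when every available move leads to a winning position for the opponent. Fill in the labels:
No move ever increases a pile, so every position that can arise here has a ≤ 4 and b ≤ 5; it is enough to label the cells with 0 ≤ a ≤ 4 and 0 ≤ b ≤ 5.
Every move lowers a or b (never raises either), so fill the grid row by row in increasing a, and left to right within a row: each cell's successors are then already labelled.
      b=0  b=1  b=2  b=3  b=4  b=5
a=0:    L    L    L    L    L    W
a=1:    W    W    W    W    W    W
a=2:    L    L    L    L    L    W
a=3:    W    W    W    W    W    W
a=4:    L    L    L    L    L    W
Cells with no legal move (terminal, hence L): (0,0), (0,1), (0,2), (0,3), (0,4).
The remaining L cells, each justified by listing all of its moves:
(2,0): only reaches (1,0)(W), which is W → L
(2,1): only reaches (1,1)(W), (1,0)(W), all W → L
(2,2): only reaches (1,2)(W), (1,1)(W), all W → L
(2,3): only reaches (1,3)(W), (1,2)(W), all W → L
(2,4): only reaches (1,4)(W), (1,3)(W), all W → L
(4,0): only reaches (3,0)(W), (1,0)(W), all W → L
(4,1): only reaches (3,1)(W), (1,1)(W), (3,0)(W), all W → L
(4,2): only reaches (3,2)(W), (1,2)(W), (3,1)(W), all W → L
(4,3): only reaches (3,3)(W), (1,3)(W), (3,2)(W), all W → L
(4,4): only reaches (3,4)(W), (1,4)(W), (3,3)(W), all W → L
Every other cell has at least one move into one of the L cells above, so it is W.
(0,5): the move to (0,0) reaches an L cell, so W
(4,1): one of the L cells justified above, so L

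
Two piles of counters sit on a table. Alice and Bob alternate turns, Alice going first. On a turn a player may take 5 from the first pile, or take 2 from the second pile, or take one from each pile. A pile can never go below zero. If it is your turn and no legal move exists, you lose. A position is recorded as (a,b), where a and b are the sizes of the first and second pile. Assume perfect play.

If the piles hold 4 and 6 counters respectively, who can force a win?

Bob wins.

Build the W/L table. Terminal = L. A non-terminal position is W if it has a move to some L; otherwise it is L.
No move ever increases a pile, so every position that can arise here has a ≤ 4 and b ≤ 6; it is enough to label the cells with 0 ≤ a ≤ 4 and 0 ≤ b ≤ 6.
Every move lowers a or b (never raises either), so fill the grid row by row in increasing a, and left to right within a row: each cell's successors are then already labelled.
      b=0  b=1  b=2  b=3  b=4  b=5  b=6
a=0:    L    L    W    W    L    L    W
a=1:    L    W    W    L    L    W    W
a=2:    L    W    W    L    W    W    L
a=3:    L    W    W    L    W    W    L
a=4:    L    W    W    L    W    W    L
Cells with no legal move (terminal, hence L): (0,0), (0,1), (1,0), (2,0), (3,0), (4,0).
The remaining L cells, each justified by listing all of its moves:
(0,4): L (sole option (0,2)(W) is W)
(0,5): L (sole option (0,3)(W) is W)
(1,3): L (options (1,1)(W), (0,2)(W) are all W)
(1,4): L (options (1,2)(W), (0,3)(W) are all W)
(2,3): L (options (2,1)(W), (1,2)(W) are all W)
(2,6): L (options (2,4)(W), (1,5)(W) are all W)
(3,3): L (options (3,1)(W), (2,2)(W) are all W)
(3,6): L (options (3,4)(W), (2,5)(W) are all W)
(4,3): L (options (4,1)(W), (3,2)(W) are all W)
(4,6): L (options (4,4)(W), (3,5)(W) are all W)
Every other cell has at least one move into one of the L cells above, so it is W.
The starting position (4,6) is L: whatever Alice does, the opponent receives a W position.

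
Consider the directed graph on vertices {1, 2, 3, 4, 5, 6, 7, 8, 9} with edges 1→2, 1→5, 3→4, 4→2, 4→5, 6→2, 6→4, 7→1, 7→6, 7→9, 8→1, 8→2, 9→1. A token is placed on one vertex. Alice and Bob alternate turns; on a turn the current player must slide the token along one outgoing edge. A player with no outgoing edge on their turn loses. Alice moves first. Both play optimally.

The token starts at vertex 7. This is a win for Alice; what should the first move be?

Move to 9.

Positions with no move are L. A position that does have a move is losing for the player to move precisely when every available move leads to a winning position for the opponent. Fill in the labels:
Every edge goes from a vertex to one that appears earlier in the order 2, 5, 4, 6, 1, 3, 9, 7, 8, so processing vertices in that order labels each vertex after all of its successors.
2: no outgoing edge → L
5: no outgoing edge → L
4: →5(L), so W
6: →2(L), so W
1: →5(L), so W
3: →4(W) only, which is W, so L
9: →1(W) only, which is W, so L
7: →9(L), so W
8: →2(L), so W
From 7, the L positions reachable in one move are: 9.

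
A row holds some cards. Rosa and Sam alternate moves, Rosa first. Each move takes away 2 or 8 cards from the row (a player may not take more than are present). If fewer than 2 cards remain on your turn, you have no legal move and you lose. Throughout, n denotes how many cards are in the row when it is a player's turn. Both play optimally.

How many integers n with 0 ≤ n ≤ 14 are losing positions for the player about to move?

7

Label each position W (a win for the player to move) or L (a loss). A position with no legal move is L; any other position is W exactly when some move reaches an L, and L when every move reaches a W.
n=0: no move → L
n=1: no move → L
n=2: reaches L-position 0 → W
n=3: reaches L-position 1 → W
n=4: only reaches 2(W), which is W → L
n=5: only reaches 3(W), which is W → L
n=6: reaches L-position 4 → W
n=7: reaches L-position 5 → W
n=8: reaches L-position 0 → W
n=9: reaches L-position 1 → W
n=10: only reaches 8(W), 2(W), all W → L
n=11: only reaches 9(W), 3(W), all W → L
n=12: reaches L-position 10 → W
n=13: reaches L-position 11 → W
n=14: only reaches 12(W), 6(W), all W → L
L entries with 0 ≤ n ≤ 14: n = 0, 1, 4, 5, 10, 11, 14; that makes 7.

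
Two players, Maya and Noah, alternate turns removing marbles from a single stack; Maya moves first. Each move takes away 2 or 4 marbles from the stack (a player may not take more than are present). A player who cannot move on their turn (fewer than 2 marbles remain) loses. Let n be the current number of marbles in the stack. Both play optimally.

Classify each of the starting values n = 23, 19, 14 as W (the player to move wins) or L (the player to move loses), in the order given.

Classify positions by backward induction: terminal positions (no move available) are L. From any other position, the mover wins iff some move reaches an L.
n=0: no move → L
n=1: no move → L
n=2: W (go to 0, an L position)
n=3: W (go to 1, an L position)
n=4: W (go to 0, an L position)
n=5: W (go to 1, an L position)
n=6: L (options 4(W), 2(W) are all W)
n=7: L (options 5(W), 3(W) are all W)
n=8: W (go to 6, an L position)
n=9: W (go to 7, an L position)
n=10: W (go to 6, an L position)
n=11: W (go to 7, an L position)
n=12: L (options 10(W), 8(W) are all W)
n=13: L (options 11(W), 9(W) are all W)
n=14: W (go to 12, an L position)
n=15: W (go to 13, an L position)
n=16: W (go to 12, an L position)
n=17: W (go to 13, an L position)
n=18: L (options 16(W), 14(W) are all W)
n=19: L (options 17(W), 15(W) are all W)
n=20: W (go to 18, an L position)
n=21: W (go to 19, an L position)
n=22: W (go to 18, an L position)
n=23: W (go to 19, an L position)

23: W, 19: L, 14: W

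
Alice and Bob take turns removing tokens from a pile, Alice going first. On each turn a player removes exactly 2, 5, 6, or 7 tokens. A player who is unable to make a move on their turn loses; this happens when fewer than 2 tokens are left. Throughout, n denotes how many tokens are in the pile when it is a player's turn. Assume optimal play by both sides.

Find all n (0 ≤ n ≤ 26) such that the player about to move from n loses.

0, 1, 4, 12, 13, 16, 24, 25

Positions with no move are L. A position that does have a move is losing for the player to move precisely when every available move leads to a winning position for the opponent. Fill in the labels:
n=0: no move → L
n=1: no move → L
n=2: W (go to 0, an L position)
n=3: W (go to 1, an L position)
n=4: L (sole option 2(W) is W)
n=5: W (go to 0, an L position)
n=6: W (go to 4, an L position)
n=7: W (go to 1, an L position)
n=8: W (go to 1, an L position)
n=9: W (go to 4, an L position)
n=10: W (go to 4, an L position)
n=11: W (go to 4, an L position)
n=12: L (options 10(W), 7(W), 6(W), 5(W) are all W)
n=13: L (options 11(W), 8(W), 7(W), 6(W) are all W)
n=14: W (go to 12, an L position)
n=15: W (go to 13, an L position)
n=16: L (options 14(W), 11(W), 10(W), 9(W) are all W)
n=17: W (go to 12, an L position)
n=18: W (go to 16, an L position)
n=19: W (go to 13, an L position)
n=20: W (go to 13, an L position)
n=21: W (go to 16, an L position)
n=22: W (go to 16, an L position)
n=23: W (go to 16, an L position)
n=24: L (options 22(W), 19(W), 18(W), 17(W) are all W)
n=25: L (options 23(W), 20(W), 19(W), 18(W) are all W)
n=26: W (go to 24, an L position)
Reading off the rows marked L gives the requested list; there are 8 such values of n.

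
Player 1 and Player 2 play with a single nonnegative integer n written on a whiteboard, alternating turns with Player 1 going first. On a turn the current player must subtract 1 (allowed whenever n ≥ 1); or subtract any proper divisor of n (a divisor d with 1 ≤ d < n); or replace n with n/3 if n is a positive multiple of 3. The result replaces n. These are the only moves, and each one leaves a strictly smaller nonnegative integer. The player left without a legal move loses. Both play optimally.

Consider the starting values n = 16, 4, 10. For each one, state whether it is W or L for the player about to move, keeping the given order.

Classify positions by backward induction: terminal positions (no move available) are L. From any other position, the mover wins iff some move reaches an L.
n=0: no move → L
n=1: can move to 0, which is L ⇒ W
n=2: the only move is to 1(W), a W ⇒ L
n=3: can move to 2, which is L ⇒ W
n=4: can move to 2, which is L ⇒ W
n=5: the only move is to 4(W), a W ⇒ L
n=6: can move to 2, which is L ⇒ W
n=7: the only move is to 6(W), a W ⇒ L
n=8: can move to 7, which is L ⇒ W
n=9: moves to 3(W), 6(W), 8(W); every one is W ⇒ L
n=10: can move to 5, which is L ⇒ W
n=11: the only move is to 10(W), a W ⇒ L
n=12: can move to 9, which is L ⇒ W
n=13: the only move is to 12(W), a W ⇒ L
n=14: can move to 7, which is L ⇒ W
n=15: can move to 5, which is L ⇒ W
n=16: moves to 8(W), 12(W), 14(W), 15(W); every one is W ⇒ L

16: L, 4: W, 10: W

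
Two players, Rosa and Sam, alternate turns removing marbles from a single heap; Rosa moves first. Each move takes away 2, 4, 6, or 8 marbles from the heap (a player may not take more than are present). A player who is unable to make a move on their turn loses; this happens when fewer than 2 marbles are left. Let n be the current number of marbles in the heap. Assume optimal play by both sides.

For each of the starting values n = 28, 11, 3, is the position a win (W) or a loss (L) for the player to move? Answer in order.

28: W, 11: L, 3: W

Compute win/loss labels from the base case upward. A position with no move is L. Any other position is W if it can reach an L in one move, else L.
n=0: no move → L
n=1: no move → L
n=2: →0(L), so W
n=3: →1(L), so W
n=4: →0(L), so W
n=5: →1(L), so W
n=6: →0(L), so W
n=7: →1(L), so W
n=8: →0(L), so W
n=9: →1(L), so W
n=10: →8(W), 6(W), 4(W), 2(W) — all W, so L
n=11: →9(W), 7(W), 5(W), 3(W) — all W, so L
n=12: →10(L), so W
n=13: →11(L), so W
n=14: →10(L), so W
n=15: →11(L), so W
n=16: →10(L), so W
n=17: →11(L), so W
n=18: →10(L), so W
n=19: →11(L), so W
n=20: →18(W), 16(W), 14(W), 12(W) — all W, so L
n=21: →19(W), 17(W), 15(W), 13(W) — all W, so L
n=22: →20(L), so W
n=23: →21(L), so W
n=24: →20(L), so W
n=25: →21(L), so W
n=26: →20(L), so W
n=27: →21(L), so W
n=28: →20(L), so W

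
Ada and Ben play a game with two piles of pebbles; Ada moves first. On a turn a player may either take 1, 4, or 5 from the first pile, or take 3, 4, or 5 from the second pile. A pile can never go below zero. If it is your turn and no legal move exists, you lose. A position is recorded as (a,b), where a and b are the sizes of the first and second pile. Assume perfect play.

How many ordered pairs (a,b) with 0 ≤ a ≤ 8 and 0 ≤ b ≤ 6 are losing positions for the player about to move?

17

Label each position W (a win for the player to move) or L (a loss). A position with no legal move is L; any other position is W exactly when some move reaches an L, and L when every move reaches a W.
Every move lowers a or b (never raises either), so fill the grid row by row in increasing a, and left to right within a row: each cell's successors are then already labelled.
      b=0  b=1  b=2  b=3  b=4  b=5  b=6
a=0:    L    L    L    W    W    W    W
a=1:    W    W    W    L    L    L    W
a=2:    L    L    L    W    W    W    W
a=3:    W    W    W    L    L    L    W
a=4:    W    W    W    W    W    W    L
a=5:    W    W    W    W    W    W    W
a=6:    W    W    W    W    W    W    L
a=7:    W    W    W    W    W    W    W
a=8:    L    L    L    W    W    W    W
Cells with no legal move (terminal, hence L): (0,0), (0,1), (0,2).
The remaining L cells, each justified by listing all of its moves:
(1,3): L (options (0,3)(W), (1,0)(W) are all W)
(1,4): L (options (0,4)(W), (1,1)(W), (1,0)(W) are all W)
(1,5): L (options (0,5)(W), (1,2)(W), (1,1)(W), (1,0)(W) are all W)
(2,0): L (sole option (1,0)(W) is W)
(2,1): L (sole option (1,1)(W) is W)
(2,2): L (sole option (1,2)(W) is W)
(3,3): L (options (2,3)(W), (3,0)(W) are all W)
(3,4): L (options (2,4)(W), (3,1)(W), (3,0)(W) are all W)
(3,5): L (options (2,5)(W), (3,2)(W), (3,1)(W), (3,0)(W) are all W)
(4,6): L (options (3,6)(W), (0,6)(W), (4,3)(W), (4,2)(W), (4,1)(W) are all W)
(6,6): L (options (5,6)(W), (2,6)(W), (1,6)(W), (6,3)(W), (6,2)(W), (6,1)(W) are all W)
(8,0): L (options (7,0)(W), (4,0)(W), (3,0)(W) are all W)
(8,1): L (options (7,1)(W), (4,1)(W), (3,1)(W) are all W)
(8,2): L (options (7,2)(W), (4,2)(W), (3,2)(W) are all W)
Every other cell has at least one move into one of the L cells above, so it is W.
L cells per row: a=0: 3, a=1: 3, a=2: 3, a=3: 3, a=4: 1, a=5: 0, a=6: 1, a=7: 0, a=8: 3; total 17.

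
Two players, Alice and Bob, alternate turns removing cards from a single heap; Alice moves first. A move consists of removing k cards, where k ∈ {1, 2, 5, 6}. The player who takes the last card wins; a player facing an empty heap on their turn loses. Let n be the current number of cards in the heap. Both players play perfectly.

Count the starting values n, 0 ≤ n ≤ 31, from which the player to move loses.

10

Compute win/loss labels from the base case upward. A position with no move is L. Any other position is W if it can reach an L in one move, else L.
n=0: no move → L
n=1: can move to 0, which is L ⇒ W
n=2: can move to 0, which is L ⇒ W
n=3: moves to 2(W), 1(W); every one is W ⇒ L
n=4: can move to 3, which is L ⇒ W
n=5: can move to 3, which is L ⇒ W
n=6: can move to 0, which is L ⇒ W
n=7: moves to 6(W), 5(W), 2(W), 1(W); every one is W ⇒ L
n=8: can move to 7, which is L ⇒ W
n=9: can move to 7, which is L ⇒ W
n=10: moves to 9(W), 8(W), 5(W), 4(W); every one is W ⇒ L
n=11: can move to 10, which is L ⇒ W
n=12: can move to 10, which is L ⇒ W
n=13: can move to 7, which is L ⇒ W
n=14: moves to 13(W), 12(W), 9(W), 8(W); every one is W ⇒ L
n=15: can move to 14, which is L ⇒ W
n=16: can move to 14, which is L ⇒ W
n=17: moves to 16(W), 15(W), 12(W), 11(W); every one is W ⇒ L
n=18: can move to 17, which is L ⇒ W
n=19: can move to 17, which is L ⇒ W
n=20: can move to 14, which is L ⇒ W
n=21: moves to 20(W), 19(W), 16(W), 15(W); every one is W ⇒ L
n=22: can move to 21, which is L ⇒ W
n=23: can move to 21, which is L ⇒ W
n=24: moves to 23(W), 22(W), 19(W), 18(W); every one is W ⇒ L
n=25: can move to 24, which is L ⇒ W
n=26: can move to 24, which is L ⇒ W
n=27: can move to 21, which is L ⇒ W
n=28: moves to 27(W), 26(W), 23(W), 22(W); every one is W ⇒ L
n=29: can move to 28, which is L ⇒ W
n=30: can move to 28, which is L ⇒ W
n=31: moves to 30(W), 29(W), 26(W), 25(W); every one is W ⇒ L
L entries with 0 ≤ n ≤ 31: n = 0, 3, 7, 10, 14, 17, 21, 24, 28, 31; that makes 10.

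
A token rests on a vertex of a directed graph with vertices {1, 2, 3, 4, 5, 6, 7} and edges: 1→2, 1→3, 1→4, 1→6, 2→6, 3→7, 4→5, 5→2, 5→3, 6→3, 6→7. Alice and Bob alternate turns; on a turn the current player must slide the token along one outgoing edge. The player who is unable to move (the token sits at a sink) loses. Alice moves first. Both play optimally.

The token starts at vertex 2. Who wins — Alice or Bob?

Bob wins.

Compute win/loss labels from the base case upward. A position with no move is L. Any other position is W if it can reach an L in one move, else L.
Every edge goes from a vertex to one that appears earlier in the order 7, 3, 6, 2, 5, 4, 1, so processing vertices in that order labels each vertex after all of its successors.
7: no outgoing edge → L
3: can move to 7, which is L ⇒ W
6: can move to 7, which is L ⇒ W
2: the only move is to 6(W), a W ⇒ L
5: can move to 2, which is L ⇒ W
4: the only move is to 5(W), a W ⇒ L
1: can move to 4, which is L ⇒ W
Every move from 2 reaches a W position, so the mover loses.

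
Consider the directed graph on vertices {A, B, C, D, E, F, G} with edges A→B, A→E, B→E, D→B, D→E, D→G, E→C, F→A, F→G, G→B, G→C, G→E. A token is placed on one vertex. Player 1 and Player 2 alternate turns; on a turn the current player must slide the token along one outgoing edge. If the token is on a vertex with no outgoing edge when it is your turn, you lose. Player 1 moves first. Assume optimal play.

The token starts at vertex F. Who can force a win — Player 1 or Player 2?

Compute win/loss labels from the base case upward. A position with no move is L. Any other position is W if it can reach an L in one move, else L.
Every edge goes from a vertex to one that appears earlier in the order C, E, B, G, D, A, F, so processing vertices in that order labels each vertex after all of its successors.
C: no outgoing edge → L
E: reaches L-position C → W
B: only reaches E(W), which is W → L
G: reaches L-position B → W
D: reaches L-position B → W
A: reaches L-position B → W
F: only reaches A(W), G(W), all W → L
Every move from F reaches a W position, so the mover loses.

Player 2 wins.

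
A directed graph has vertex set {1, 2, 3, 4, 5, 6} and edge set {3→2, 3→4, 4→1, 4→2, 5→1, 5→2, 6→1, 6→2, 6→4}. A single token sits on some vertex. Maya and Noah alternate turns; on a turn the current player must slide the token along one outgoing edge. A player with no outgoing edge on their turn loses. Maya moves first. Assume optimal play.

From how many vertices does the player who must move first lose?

2

Classify positions by backward induction: terminal positions (no move available) are L. From any other position, the mover wins iff some move reaches an L.
Every edge goes from a vertex to one that appears earlier in the order 2, 1, 4, 3, 6, 5, so processing vertices in that order labels each vertex after all of its successors.
2: no outgoing edge → L
1: no outgoing edge → L
4: can move to 1, which is L ⇒ W
3: can move to 2, which is L ⇒ W
6: can move to 1, which is L ⇒ W
5: can move to 1, which is L ⇒ W
The L vertices are 1, 2; that is 2 in all.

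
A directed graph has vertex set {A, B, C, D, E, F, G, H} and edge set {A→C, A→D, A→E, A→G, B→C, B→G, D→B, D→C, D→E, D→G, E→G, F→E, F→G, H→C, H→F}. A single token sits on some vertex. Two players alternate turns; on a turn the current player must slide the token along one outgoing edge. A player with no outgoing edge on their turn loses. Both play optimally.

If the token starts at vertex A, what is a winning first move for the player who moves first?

Move to G.

Work bottom-up. With no move the player to move loses. Otherwise the position is W if at least one move leads to an L position for the opponent, and L if every move leads to a W.
Every edge goes from a vertex to one that appears earlier in the order C, G, B, E, D, A, F, H, so processing vertices in that order labels each vertex after all of its successors.
C: no outgoing edge → L
G: no outgoing edge → L
B: reaches L-position G → W
E: reaches L-position G → W
D: reaches L-position G → W
A: reaches L-position G → W
F: reaches L-position G → W
H: reaches L-position C → W
From A, the L positions reachable in one move are: G, C. Any move reaching one of these is winning.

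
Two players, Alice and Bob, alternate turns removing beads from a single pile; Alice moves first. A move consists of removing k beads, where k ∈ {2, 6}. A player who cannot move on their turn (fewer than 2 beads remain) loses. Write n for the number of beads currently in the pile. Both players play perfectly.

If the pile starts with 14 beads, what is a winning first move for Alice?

Remove 2, leaving 12.

Classify positions by backward induction: terminal positions (no move available) are L. From any other position, the mover wins iff some move reaches an L.
n=0: no move → L
n=1: no move → L
n=2: reaches L-position 0 → W
n=3: reaches L-position 1 → W
n=4: only reaches 2(W), which is W → L
n=5: only reaches 3(W), which is W → L
n=6: reaches L-position 4 → W
n=7: reaches L-position 5 → W
n=8: only reaches 6(W), 2(W), all W → L
n=9: only reaches 7(W), 3(W), all W → L
n=10: reaches L-position 8 → W
n=11: reaches L-position 9 → W
n=12: only reaches 10(W), 6(W), all W → L
n=13: only reaches 11(W), 7(W), all W → L
n=14: reaches L-position 12 → W
From 14, the L positions reachable in one move are: 12, 8. Any move reaching one of these is winning.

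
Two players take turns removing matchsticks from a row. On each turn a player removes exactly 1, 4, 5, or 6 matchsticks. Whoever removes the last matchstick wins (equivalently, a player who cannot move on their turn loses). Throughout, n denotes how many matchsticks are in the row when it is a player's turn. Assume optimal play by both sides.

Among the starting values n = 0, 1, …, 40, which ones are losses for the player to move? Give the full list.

0, 2, 9, 11, 18, 20, 27, 29, 36, 38

Compute win/loss labels from the base case upward. A position with no move is L. Any other position is W if it can reach an L in one move, else L.
n=0: no move → L
n=1: W (go to 0, an L position)
n=2: L (sole option 1(W) is W)
n=3: W (go to 2, an L position)
n=4: W (go to 0, an L position)
n=5: W (go to 0, an L position)
n=6: W (go to 2, an L position)
n=7: W (go to 2, an L position)
n=8: W (go to 2, an L position)
n=9: L (options 8(W), 5(W), 4(W), 3(W) are all W)
n=10: W (go to 9, an L position)
n=11: L (options 10(W), 7(W), 6(W), 5(W) are all W)
n=12: W (go to 11, an L position)
n=13: W (go to 9, an L position)
n=14: W (go to 9, an L position)
n=15: W (go to 11, an L position)
n=16: W (go to 11, an L position)
n=17: W (go to 11, an L position)
n=18: L (options 17(W), 14(W), 13(W), 12(W) are all W)
n=19: W (go to 18, an L position)
n=20: L (options 19(W), 16(W), 15(W), 14(W) are all W)
n=21: W (go to 20, an L position)
n=22: W (go to 18, an L position)
n=23: W (go to 18, an L position)
n=24: W (go to 20, an L position)
n=25: W (go to 20, an L position)
n=26: W (go to 20, an L position)
n=27: L (options 26(W), 23(W), 22(W), 21(W) are all W)
n=28: W (go to 27, an L position)
n=29: L (options 28(W), 25(W), 24(W), 23(W) are all W)
n=30: W (go to 29, an L position)
n=31: W (go to 27, an L position)
n=32: W (go to 27, an L position)
n=33: W (go to 29, an L position)
n=34: W (go to 29, an L position)
n=35: W (go to 29, an L position)
n=36: L (options 35(W), 32(W), 31(W), 30(W) are all W)
n=37: W (go to 36, an L position)
n=38: L (options 37(W), 34(W), 33(W), 32(W) are all W)
n=39: W (go to 38, an L position)
n=40: W (go to 36, an L position)
The losing starting values of n are exactly the entries labelled L in this table (10 of them).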